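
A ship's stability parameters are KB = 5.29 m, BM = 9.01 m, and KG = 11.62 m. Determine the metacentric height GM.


Formula: GM = KB + BM - KG
Step 1 — KM = KB + BM = 5.29 + 9.01 = 14.3 m
Step 2 — GM = KM - KG = 14.3 - 11.62 = 2.68 m

2.68 m


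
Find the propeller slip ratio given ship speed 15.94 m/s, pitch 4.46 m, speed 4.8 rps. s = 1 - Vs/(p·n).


Formula: s = 1 - Vs / (p * n)
Step 1 — p * n = 4.46 * 4.8 = 21.408
Step 2 — Vs / (p*n) = 15.94 / 21.408 = 0.744581 (6 d.p.)
Step 3 — s = 1 - 0.744581 = 0.255419

0.255419


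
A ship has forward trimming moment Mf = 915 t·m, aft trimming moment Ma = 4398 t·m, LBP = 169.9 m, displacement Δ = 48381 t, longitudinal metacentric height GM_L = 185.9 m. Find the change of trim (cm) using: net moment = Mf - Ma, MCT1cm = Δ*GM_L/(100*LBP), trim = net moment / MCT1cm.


Formula: net trimming moment = Mf - Ma; MCT1cm = Δ*GM_L/(100*LBP); trim = net moment / MCT1cm
Step 1 — net trimming moment = 915 - 4398 = -3483 t·m
Step 2 — MCT1cm = 48381 * 185.9 / (100 * 169.9) = 529.3719 t·m/cm
Step 3 — trim = -3483 / 529.3719 ≈ -6.5795 cm (5 s.f.)

-6.5795 cm


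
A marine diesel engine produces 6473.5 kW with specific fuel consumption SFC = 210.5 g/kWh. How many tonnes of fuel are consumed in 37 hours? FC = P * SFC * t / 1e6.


Formula: FC (tonnes) = P * SFC * t / 1,000,000
Step 1 — P * SFC * t = 6473.5 * 210.5 * 37 = 50418854.75 g
Step 2 — FC (tonnes) = 50418854.75 / 1,000,000 ≈ 50.419 tonnes (5 s.f.)

50.419 tonnes


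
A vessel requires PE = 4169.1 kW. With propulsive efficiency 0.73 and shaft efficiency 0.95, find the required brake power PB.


Formula: PB = PE / (eta_D * eta_S)
Step 1 — combined efficiency = eta_D * eta_S = 0.73 * 0.95 = 0.6935
Step 2 — PB = 4169.1 / 0.6935 ≈ 6011.7 kW (5 s.f.)

6011.7 kW


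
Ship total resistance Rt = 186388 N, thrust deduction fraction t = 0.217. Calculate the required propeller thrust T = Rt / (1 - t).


Formula: T = Rt / (1 - t)
Step 1 — (1 - t) = 1 - 0.217 = 0.783
Step 2 — T = 186388 / 0.783 ≈ 238040 N (5 s.f.)

238040 N


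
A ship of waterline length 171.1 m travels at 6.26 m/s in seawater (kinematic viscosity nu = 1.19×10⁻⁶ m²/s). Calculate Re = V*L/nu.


Formula: Re = V * L / nu
Step 1 — V * L = 6.26 * 171.1 = 1071.086 m^2/s
Step 2 — Re = 1071.086 / 1.19e-6 = 9.00e+08

9.00e+08


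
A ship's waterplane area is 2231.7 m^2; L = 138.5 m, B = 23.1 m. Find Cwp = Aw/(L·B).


Formula: Cwp = Aw / (L * B)
Step 1 — L * B = 138.5 * 23.1 = 3199.35 m^2
Step 2 — Cwp = 2231.7 / 3199.35 ≈ 0.69755 (5 s.f.)

0.69755


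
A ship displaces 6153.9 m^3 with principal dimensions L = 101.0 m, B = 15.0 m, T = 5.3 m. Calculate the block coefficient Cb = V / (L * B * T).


Formula: Cb = V / (L * B * T)
Step 1 — L * B * T = 101.0 * 15.0 * 5.3 = 8029.5 m^3
Step 2 — Cb = 6153.9 / 8029.5 ≈ 0.76641 (5 s.f.)

0.76641


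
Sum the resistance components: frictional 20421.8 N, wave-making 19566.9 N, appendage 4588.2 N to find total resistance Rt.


Formula: Rt = Rf + Rw + Ra
Substituting: Rt = 20421.8 + 19566.9 + 4588.2
Result: Rt = 44576.9 N

44576.9 N


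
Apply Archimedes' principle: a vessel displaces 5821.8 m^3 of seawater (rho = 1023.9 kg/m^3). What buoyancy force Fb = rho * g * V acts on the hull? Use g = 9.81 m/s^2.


Formula: Fb = rho * g * V
Substituting: Fb = 1023.9 * 9.81 * 5821.8
Intermediate: 1023.9 * 9.81 = 10044.459
Result: Fb = 10044.459 * 5821.8 ≈ 58477000 N (5 s.f.)

58477000 N


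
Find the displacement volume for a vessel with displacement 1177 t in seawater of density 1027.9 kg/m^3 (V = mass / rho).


Formula: V = mass / rho
Step 1 — convert tonnes to kg: 1177 t * 1000 = 1177000 kg
Step 2 — V = 1177000 / 1027.9 ≈ 1145.1 m^3 (5 s.f.)

1145.1 m^3


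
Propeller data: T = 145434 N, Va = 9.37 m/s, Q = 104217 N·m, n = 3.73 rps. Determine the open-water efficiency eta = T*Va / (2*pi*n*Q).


Formula: eta = T * Va / (2 * pi * n * Q)
Step 1 — numerator = T * Va = 145434 * 9.37 = 1362716.58
Step 2 — 2 * pi * n = 2 * pi * 3.73 = 23.436281
Step 3 — denominator = 23.436281 * 104217 = 2442458.9
Step 4 — eta = 1362716.58 / 2442458.9 ≈ 0.55793 (5 s.f.)

0.55793


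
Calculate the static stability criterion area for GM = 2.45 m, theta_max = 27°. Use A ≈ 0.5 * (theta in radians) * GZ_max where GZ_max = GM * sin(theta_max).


Formula: GZ_max = GM * sin(theta); Area = 0.5 * theta_rad * GZ_max
Step 1 — GZ_max = 2.45 * sin(27°) = 2.45 * 0.45399 = 1.112276 m
Step 2 — theta_rad = 27 * pi/180 = 0.471239 rad
Step 3 — Area = 0.5 * 0.471239 * 1.112276 ≈ 0.26207 m·rad (5 s.f.)

0.26207 m·rad


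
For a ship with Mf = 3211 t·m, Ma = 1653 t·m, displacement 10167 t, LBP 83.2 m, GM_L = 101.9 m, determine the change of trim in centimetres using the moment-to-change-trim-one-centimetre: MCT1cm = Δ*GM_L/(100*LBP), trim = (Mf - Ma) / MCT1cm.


Formula: net trimming moment = Mf - Ma; MCT1cm = Δ*GM_L/(100*LBP); trim = net moment / MCT1cm
Step 1 — net trimming moment = 3211 - 1653 = 1558 t·m
Step 2 — MCT1cm = 10167 * 101.9 / (100 * 83.2) = 124.5213 t·m/cm
Step 3 — trim = 1558 / 124.5213 ≈ 12.512 cm (5 s.f.)

12.512 cm


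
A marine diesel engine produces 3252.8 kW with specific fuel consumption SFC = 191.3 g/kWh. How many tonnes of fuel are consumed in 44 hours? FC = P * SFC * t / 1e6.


Formula: FC (tonnes) = P * SFC * t / 1,000,000
Step 1 — P * SFC * t = 3252.8 * 191.3 * 44 = 27379468.16 g
Step 2 — FC (tonnes) = 27379468.16 / 1,000,000 ≈ 27.379 tonnes (5 s.f.)

27.379 tonnes


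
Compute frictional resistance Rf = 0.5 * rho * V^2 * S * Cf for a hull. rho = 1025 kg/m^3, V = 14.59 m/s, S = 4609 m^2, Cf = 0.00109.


Formula: Rf = 0.5 * rho * V^2 * S * Cf
Step 1 — V^2 = 14.59^2 = 212.8681
Step 2 — 0.5 * rho * V^2 = 0.5 * 1025 * 212.8681 = 109094.90125
Step 3 — Rf = 109094.90125 * 4609 * 0.00109 ≈ 548070 N (5 s.f.)

548070 N


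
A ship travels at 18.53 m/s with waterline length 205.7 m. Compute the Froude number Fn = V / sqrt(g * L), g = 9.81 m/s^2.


Formula: Fn = V / sqrt(g * L)
Step 1 — g * L = 9.81 * 205.7 = 2017.917
Step 2 — sqrt(g * L) = sqrt(2017.917) = 44.921231
Step 3 — Fn = 18.53 / 44.921231 ≈ 0.41250 (5 s.f.)

0.41250


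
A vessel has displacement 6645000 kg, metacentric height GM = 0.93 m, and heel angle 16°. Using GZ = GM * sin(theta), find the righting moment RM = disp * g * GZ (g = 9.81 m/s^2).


Formula: GZ = GM * sin(theta); RM = disp * g * GZ
Step 1 — GZ = 0.93 * sin(16°) = 0.93 * 0.275637 = 0.256342 m
Step 2 — RM = 6645000 * 9.81 * 0.256342 ≈ 16710000 N·m (5 s.f.)

16710000 N·m


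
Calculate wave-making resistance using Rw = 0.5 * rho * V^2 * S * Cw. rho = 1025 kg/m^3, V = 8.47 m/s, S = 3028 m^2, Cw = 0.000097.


Formula: Rw = 0.5 * rho * V^2 * S * Cw
Step 1 — V^2 = 8.47^2 = 71.7409
Step 2 — 0.5 * rho * V^2 = 0.5 * 1025 * 71.7409 = 36767.21125
Step 3 — Rw = 36767.21125 * 3028 * 0.000097 ≈ 10799 N (5 s.f.)

10799 N


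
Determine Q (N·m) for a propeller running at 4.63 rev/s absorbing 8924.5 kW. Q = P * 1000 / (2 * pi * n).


Formula: Q = P_W / (2 * pi * n)
Step 1 — P_W = 8924.5 kW * 1000 = 8924500.0 W
Step 2 — 2 * pi * n = 2 * pi * 4.63 = 29.091148
Step 3 — Q = 8924500.0 / 29.091148 ≈ 306780 N·m (5 s.f.)

306780 N·m


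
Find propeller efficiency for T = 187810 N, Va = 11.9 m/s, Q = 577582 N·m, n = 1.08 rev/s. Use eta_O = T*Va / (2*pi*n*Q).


Formula: eta = T * Va / (2 * pi * n * Q)
Step 1 — numerator = T * Va = 187810 * 11.9 = 2234939.0
Step 2 — 2 * pi * n = 2 * pi * 1.08 = 6.78584
Step 3 — denominator = 6.78584 * 577582 = 3919379.04
Step 4 — eta = 2234939.0 / 3919379.04 ≈ 0.57023 (5 s.f.)

0.57023


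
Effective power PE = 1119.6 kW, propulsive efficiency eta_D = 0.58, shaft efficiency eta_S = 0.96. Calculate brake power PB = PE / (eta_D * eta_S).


Formula: PB = PE / (eta_D * eta_S)
Step 1 — combined efficiency = eta_D * eta_S = 0.58 * 0.96 = 0.5568
Step 2 — PB = 1119.6 / 0.5568 ≈ 2010.8 kW (5 s.f.)

2010.8 kW


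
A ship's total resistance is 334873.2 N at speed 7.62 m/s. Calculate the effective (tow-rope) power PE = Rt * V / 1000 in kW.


Formula: PE = Rt * V / 1000 (kW)
Step 1 — PE (W) = 334873.2 * 7.62 = 2551733.784 W
Step 2 — PE (kW) = 2551733.784 / 1000 ≈ 2551.7 kW (5 s.f.)

2551.7 kW


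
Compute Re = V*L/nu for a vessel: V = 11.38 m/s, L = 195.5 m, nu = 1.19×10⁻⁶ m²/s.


Formula: Re = V * L / nu
Step 1 — V * L = 11.38 * 195.5 = 2224.79 m^2/s
Step 2 — Re = 2224.79 / 1.19e-6 = 1.87e+09

1.87e+09


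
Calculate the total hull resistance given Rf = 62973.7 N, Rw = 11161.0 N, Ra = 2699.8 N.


Formula: Rt = Rf + Rw + Ra
Substituting: Rt = 62973.7 + 11161.0 + 2699.8
Result: Rt = 76834.5 N

76834.5 N


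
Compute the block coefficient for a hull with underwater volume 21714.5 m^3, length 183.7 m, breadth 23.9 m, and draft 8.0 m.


Formula: Cb = V / (L * B * T)
Step 1 — L * B * T = 183.7 * 23.9 * 8.0 = 35123.44 m^3
Step 2 — Cb = 21714.5 / 35123.44 ≈ 0.61823 (5 s.f.)

0.61823


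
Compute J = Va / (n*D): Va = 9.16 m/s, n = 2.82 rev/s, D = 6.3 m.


Formula: J = Va / (n * D)
Step 1 — n * D = 2.82 * 6.3 = 17.766
Step 2 — J = 9.16 / 17.766 ≈ 0.51559 (5 s.f.)

0.51559


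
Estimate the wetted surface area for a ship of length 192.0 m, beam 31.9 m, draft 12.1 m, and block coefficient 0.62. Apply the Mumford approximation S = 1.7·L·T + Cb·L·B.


Formula: S = 1.7*L*T + V/T with V = Cb*L*B*T, i.e. S = L * (1.7*T + Cb*B)
Step 1 — 1.7*T = 1.7 * 12.1 = 20.57 m
Step 2 — Cb*B = 0.62 * 31.9 = 19.778 m
Step 3 — 1.7*T + Cb*B = 20.57 + 19.778 = 40.348 m
Step 4 — S = 192.0 * 40.348 ≈ 7746.8 m^2 (5 s.f.)

7746.8 m^2


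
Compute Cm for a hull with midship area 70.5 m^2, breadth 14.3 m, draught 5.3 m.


Formula: Cm = Am / (B * T)
Step 1 — B * T = 14.3 * 5.3 = 75.79 m^2
Step 2 — Cm = 70.5 / 75.79 ≈ 0.93020 (5 s.f.)

0.93020


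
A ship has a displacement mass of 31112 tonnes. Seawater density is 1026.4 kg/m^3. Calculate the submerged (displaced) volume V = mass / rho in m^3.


Formula: V = mass / rho
Step 1 — convert tonnes to kg: 31112 t * 1000 = 31112000 kg
Step 2 — V = 31112000 / 1026.4 ≈ 30312 m^3 (5 s.f.)

30312 m^3


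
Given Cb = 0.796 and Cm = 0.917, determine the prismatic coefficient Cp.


Formula: Cp = Cb / Cm
Substituting: Cp = 0.796 / 0.917
Result: Cp ≈ 0.86805 (5 s.f.)

0.86805


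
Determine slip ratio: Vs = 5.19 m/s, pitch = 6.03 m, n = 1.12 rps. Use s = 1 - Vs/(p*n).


Formula: s = 1 - Vs / (p * n)
Step 1 — p * n = 6.03 * 1.12 = 6.7536
Step 2 — Vs / (p*n) = 5.19 / 6.7536 = 0.768479 (6 d.p.)
Step 3 — s = 1 - 0.768479 = 0.231521

0.231521


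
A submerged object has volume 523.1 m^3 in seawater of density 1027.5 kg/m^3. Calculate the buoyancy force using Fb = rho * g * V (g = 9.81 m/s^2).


Formula: Fb = rho * g * V
Substituting: Fb = 1027.5 * 9.81 * 523.1
Intermediate: 1027.5 * 9.81 = 10079.775
Result: Fb = 10079.775 * 523.1 ≈ 5272700 N (5 s.f.)

5272700 N


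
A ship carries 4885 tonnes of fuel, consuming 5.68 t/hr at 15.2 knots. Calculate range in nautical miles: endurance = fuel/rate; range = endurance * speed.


Formula: endurance = fuel / rate; range = endurance * speed
Step 1 — endurance = 4885 / 5.68 = 860.0352 hours
Step 2 — range = 860.0352 * 15.2 ≈ 13073 nautical miles (5 s.f.)

13073 NM


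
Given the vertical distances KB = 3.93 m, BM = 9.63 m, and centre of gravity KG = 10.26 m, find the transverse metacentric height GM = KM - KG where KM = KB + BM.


Formula: GM = KB + BM - KG
Step 1 — KM = KB + BM = 3.93 + 9.63 = 13.56 m
Step 2 — GM = KM - KG = 13.56 - 10.26 = 3.3 m

3.3 m


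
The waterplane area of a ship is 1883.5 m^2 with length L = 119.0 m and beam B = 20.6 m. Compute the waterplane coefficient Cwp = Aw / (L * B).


Formula: Cwp = Aw / (L * B)
Step 1 — L * B = 119.0 * 20.6 = 2451.4 m^2
Step 2 — Cwp = 1883.5 / 2451.4 ≈ 0.76834 (5 s.f.)

0.76834


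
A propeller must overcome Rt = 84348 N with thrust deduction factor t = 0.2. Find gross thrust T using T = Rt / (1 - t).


Formula: T = Rt / (1 - t)
Step 1 — (1 - t) = 1 - 0.2 = 0.8
Step 2 — T = 84348 / 0.8 ≈ 105440 N (5 s.f.)

105440 N


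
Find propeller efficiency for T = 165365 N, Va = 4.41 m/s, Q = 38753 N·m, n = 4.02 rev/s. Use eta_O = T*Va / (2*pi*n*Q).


Formula: eta = T * Va / (2 * pi * n * Q)
Step 1 — numerator = T * Va = 165365 * 4.41 = 729259.65
Step 2 — 2 * pi * n = 2 * pi * 4.02 = 25.258405
Step 3 — denominator = 25.258405 * 38753 = 978838.97
Step 4 — eta = 729259.65 / 978838.97 ≈ 0.74503 (5 s.f.)

0.74503


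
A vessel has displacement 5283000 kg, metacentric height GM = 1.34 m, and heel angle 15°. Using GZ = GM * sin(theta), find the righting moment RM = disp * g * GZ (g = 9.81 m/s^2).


Formula: GZ = GM * sin(theta); RM = disp * g * GZ
Step 1 — GZ = 1.34 * sin(15°) = 1.34 * 0.258819 = 0.346817 m
Step 2 — RM = 5283000 * 9.81 * 0.346817 ≈ 17974000 N·m (5 s.f.)

17974000 N·m


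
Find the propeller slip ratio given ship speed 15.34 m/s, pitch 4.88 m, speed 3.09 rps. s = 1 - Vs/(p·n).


Formula: s = 1 - Vs / (p * n)
Step 1 — p * n = 4.88 * 3.09 = 15.0792
Step 2 — Vs / (p*n) = 15.34 / 15.0792 = 1.017295 (6 d.p.)
Step 3 — s = 1 - 1.017295 = -0.017295

-0.017295


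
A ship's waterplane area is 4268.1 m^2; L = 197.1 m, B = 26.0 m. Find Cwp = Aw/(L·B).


Formula: Cwp = Aw / (L * B)
Step 1 — L * B = 197.1 * 26.0 = 5124.6 m^2
Step 2 — Cwp = 4268.1 / 5124.6 ≈ 0.83287 (5 s.f.)

0.83287


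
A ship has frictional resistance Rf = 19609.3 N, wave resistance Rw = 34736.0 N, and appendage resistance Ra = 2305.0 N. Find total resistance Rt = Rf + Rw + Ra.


Formula: Rt = Rf + Rw + Ra
Substituting: Rt = 19609.3 + 34736.0 + 2305.0
Result: Rt = 56650.3 N

56650.3 N


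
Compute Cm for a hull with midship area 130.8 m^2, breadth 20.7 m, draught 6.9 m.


Formula: Cm = Am / (B * T)
Step 1 — B * T = 20.7 * 6.9 = 142.83 m^2
Step 2 — Cm = 130.8 / 142.83 ≈ 0.91577 (5 s.f.)

0.91577


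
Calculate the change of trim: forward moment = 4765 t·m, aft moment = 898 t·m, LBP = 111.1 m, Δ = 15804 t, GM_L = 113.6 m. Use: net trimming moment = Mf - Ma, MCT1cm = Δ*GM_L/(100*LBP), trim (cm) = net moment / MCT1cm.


Formula: net trimming moment = Mf - Ma; MCT1cm = Δ*GM_L/(100*LBP); trim = net moment / MCT1cm
Step 1 — net trimming moment = 4765 - 898 = 3867 t·m
Step 2 — MCT1cm = 15804 * 113.6 / (100 * 111.1) = 161.5963 t·m/cm
Step 3 — trim = 3867 / 161.5963 ≈ 23.930 cm (5 s.f.)

23.930 cm


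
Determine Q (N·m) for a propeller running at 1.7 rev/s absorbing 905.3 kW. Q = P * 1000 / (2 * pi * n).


Formula: Q = P_W / (2 * pi * n)
Step 1 — P_W = 905.3 kW * 1000 = 905300.0 W
Step 2 — 2 * pi * n = 2 * pi * 1.7 = 10.681415
Step 3 — Q = 905300.0 / 10.681415 ≈ 84755 N·m (5 s.f.)

84755 N·m


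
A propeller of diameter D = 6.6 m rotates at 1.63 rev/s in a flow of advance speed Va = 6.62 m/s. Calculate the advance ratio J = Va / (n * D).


Formula: J = Va / (n * D)
Step 1 — n * D = 1.63 * 6.6 = 10.758
Step 2 — J = 6.62 / 10.758 ≈ 0.61536 (5 s.f.)

0.61536


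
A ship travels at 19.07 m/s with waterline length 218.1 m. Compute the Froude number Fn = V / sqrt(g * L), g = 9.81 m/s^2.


Formula: Fn = V / sqrt(g * L)
Step 1 — g * L = 9.81 * 218.1 = 2139.561
Step 2 — sqrt(g * L) = sqrt(2139.561) = 46.255389
Step 3 — Fn = 19.07 / 46.255389 ≈ 0.41228 (5 s.f.)

0.41228


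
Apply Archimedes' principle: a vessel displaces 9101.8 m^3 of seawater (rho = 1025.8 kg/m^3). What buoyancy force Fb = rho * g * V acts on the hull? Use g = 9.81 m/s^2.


Formula: Fb = rho * g * V
Substituting: Fb = 1025.8 * 9.81 * 9101.8
Intermediate: 1025.8 * 9.81 = 10063.098
Result: Fb = 10063.098 * 9101.8 ≈ 91592000 N (5 s.f.)

91592000 N


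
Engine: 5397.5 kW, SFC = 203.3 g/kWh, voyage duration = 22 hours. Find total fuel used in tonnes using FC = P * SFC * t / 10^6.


Formula: FC (tonnes) = P * SFC * t / 1,000,000
Step 1 — P * SFC * t = 5397.5 * 203.3 * 22 = 24140858.5 g
Step 2 — FC (tonnes) = 24140858.5 / 1,000,000 ≈ 24.141 tonnes (5 s.f.)

24.141 tonnes


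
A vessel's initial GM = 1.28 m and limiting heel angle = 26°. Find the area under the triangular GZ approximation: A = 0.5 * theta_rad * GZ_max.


Formula: GZ_max = GM * sin(theta); Area = 0.5 * theta_rad * GZ_max
Step 1 — GZ_max = 1.28 * sin(26°) = 1.28 * 0.438371 = 0.561115 m
Step 2 — theta_rad = 26 * pi/180 = 0.453786 rad
Step 3 — Area = 0.5 * 0.453786 * 0.561115 ≈ 0.12731 m·rad (5 s.f.)

0.12731 m·rad


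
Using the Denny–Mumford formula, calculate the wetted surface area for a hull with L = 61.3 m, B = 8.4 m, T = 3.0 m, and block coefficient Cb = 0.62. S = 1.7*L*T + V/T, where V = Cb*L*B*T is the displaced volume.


Formula: S = 1.7*L*T + V/T with V = Cb*L*B*T, i.e. S = L * (1.7*T + Cb*B)
Step 1 — 1.7*T = 1.7 * 3.0 = 5.1 m
Step 2 — Cb*B = 0.62 * 8.4 = 5.208 m
Step 3 — 1.7*T + Cb*B = 5.1 + 5.208 = 10.308 m
Step 4 — S = 61.3 * 10.308 ≈ 631.88 m^2 (5 s.f.)

631.88 m^2


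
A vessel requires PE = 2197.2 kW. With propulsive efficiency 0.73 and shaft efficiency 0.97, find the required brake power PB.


Formula: PB = PE / (eta_D * eta_S)
Step 1 — combined efficiency = eta_D * eta_S = 0.73 * 0.97 = 0.7081
Step 2 — PB = 2197.2 / 0.7081 ≈ 3103.0 kW (5 s.f.)

3103.0 kW


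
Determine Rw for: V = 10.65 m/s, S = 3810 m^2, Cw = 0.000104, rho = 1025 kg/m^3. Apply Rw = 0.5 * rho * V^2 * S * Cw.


Formula: Rw = 0.5 * rho * V^2 * S * Cw
Step 1 — V^2 = 10.65^2 = 113.4225
Step 2 — 0.5 * rho * V^2 = 0.5 * 1025 * 113.4225 = 58129.03125
Step 3 — Rw = 58129.03125 * 3810 * 0.000104 ≈ 23033 N (5 s.f.)

23033 N


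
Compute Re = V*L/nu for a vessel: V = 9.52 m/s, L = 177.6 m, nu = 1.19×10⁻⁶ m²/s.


Formula: Re = V * L / nu
Step 1 — V * L = 9.52 * 177.6 = 1690.752 m^2/s
Step 2 — Re = 1690.752 / 1.19e-6 = 1.42e+09

1.42e+09


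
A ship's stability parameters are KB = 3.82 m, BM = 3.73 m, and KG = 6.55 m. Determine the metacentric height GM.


Formula: GM = KB + BM - KG
Step 1 — KM = KB + BM = 3.82 + 3.73 = 7.55 m
Step 2 — GM = KM - KG = 7.55 - 6.55 = 1.0 m

1.0 m


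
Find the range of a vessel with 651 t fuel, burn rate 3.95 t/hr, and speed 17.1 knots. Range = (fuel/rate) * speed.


Formula: endurance = fuel / rate; range = endurance * speed
Step 1 — endurance = 651 / 3.95 = 164.8101 hours
Step 2 — range = 164.8101 * 17.1 ≈ 2818.3 nautical miles (5 s.f.)

2818.3 NM


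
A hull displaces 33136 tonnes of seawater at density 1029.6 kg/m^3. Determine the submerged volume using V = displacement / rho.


Formula: V = mass / rho
Step 1 — convert tonnes to kg: 33136 t * 1000 = 33136000 kg
Step 2 — V = 33136000 / 1029.6 ≈ 32183 m^3 (5 s.f.)

32183 m^3


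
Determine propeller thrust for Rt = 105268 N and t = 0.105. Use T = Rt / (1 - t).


Formula: T = Rt / (1 - t)
Step 1 — (1 - t) = 1 - 0.105 = 0.895
Step 2 — T = 105268 / 0.895 ≈ 117620 N (5 s.f.)

117620 N


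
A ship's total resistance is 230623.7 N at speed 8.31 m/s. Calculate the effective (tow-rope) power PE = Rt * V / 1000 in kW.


Formula: PE = Rt * V / 1000 (kW)
Step 1 — PE (W) = 230623.7 * 8.31 = 1916482.947 W
Step 2 — PE (kW) = 1916482.947 / 1000 ≈ 1916.5 kW (5 s.f.)

1916.5 kW


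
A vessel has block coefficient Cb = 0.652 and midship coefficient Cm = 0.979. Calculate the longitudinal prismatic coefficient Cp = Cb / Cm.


Formula: Cp = Cb / Cm
Substituting: Cp = 0.652 / 0.979
Result: Cp ≈ 0.66599 (5 s.f.)

0.66599


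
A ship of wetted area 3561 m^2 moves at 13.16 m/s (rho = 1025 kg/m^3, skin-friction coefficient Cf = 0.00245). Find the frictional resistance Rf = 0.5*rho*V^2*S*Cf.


Formula: Rf = 0.5 * rho * V^2 * S * Cf
Step 1 — V^2 = 13.16^2 = 173.1856
Step 2 — 0.5 * rho * V^2 = 0.5 * 1025 * 173.1856 = 88757.62
Step 3 — Rf = 88757.62 * 3561 * 0.00245 ≈ 774360 N (5 s.f.)

774360 N


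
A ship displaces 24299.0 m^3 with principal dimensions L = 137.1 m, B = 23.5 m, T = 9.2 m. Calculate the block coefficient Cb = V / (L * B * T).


Formula: Cb = V / (L * B * T)
Step 1 — L * B * T = 137.1 * 23.5 * 9.2 = 29641.02 m^3
Step 2 — Cb = 24299.0 / 29641.02 ≈ 0.81978 (5 s.f.)

0.81978


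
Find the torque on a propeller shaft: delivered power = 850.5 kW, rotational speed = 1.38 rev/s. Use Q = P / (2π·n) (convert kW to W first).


Formula: Q = P_W / (2 * pi * n)
Step 1 — P_W = 850.5 kW * 1000 = 850500.0 W
Step 2 — 2 * pi * n = 2 * pi * 1.38 = 8.670796
Step 3 — Q = 850500.0 / 8.670796 ≈ 98088 N·m (5 s.f.)

98088 N·m


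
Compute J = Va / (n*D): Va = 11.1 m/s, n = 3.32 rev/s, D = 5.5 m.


Formula: J = Va / (n * D)
Step 1 — n * D = 3.32 * 5.5 = 18.26
Step 2 — J = 11.1 / 18.26 ≈ 0.60789 (5 s.f.)

0.60789


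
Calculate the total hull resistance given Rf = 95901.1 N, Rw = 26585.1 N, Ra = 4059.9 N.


Formula: Rt = Rf + Rw + Ra
Substituting: Rt = 95901.1 + 26585.1 + 4059.9
Result: Rt = 126546.1 N

126546.1 N


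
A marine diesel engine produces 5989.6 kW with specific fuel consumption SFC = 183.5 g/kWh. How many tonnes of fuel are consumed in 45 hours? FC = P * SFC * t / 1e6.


Formula: FC (tonnes) = P * SFC * t / 1,000,000
Step 1 — P * SFC * t = 5989.6 * 183.5 * 45 = 49459122.0 g
Step 2 — FC (tonnes) = 49459122.0 / 1,000,000 ≈ 49.459 tonnes (5 s.f.)

49.459 tonnes


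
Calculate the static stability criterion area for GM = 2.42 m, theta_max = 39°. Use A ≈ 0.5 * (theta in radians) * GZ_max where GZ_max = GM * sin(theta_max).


Formula: GZ_max = GM * sin(theta); Area = 0.5 * theta_rad * GZ_max
Step 1 — GZ_max = 2.42 * sin(39°) = 2.42 * 0.62932 = 1.522954 m
Step 2 — theta_rad = 39 * pi/180 = 0.680678 rad
Step 3 — Area = 0.5 * 0.680678 * 1.522954 ≈ 0.51832 m·rad (5 s.f.)

0.51832 m·rad


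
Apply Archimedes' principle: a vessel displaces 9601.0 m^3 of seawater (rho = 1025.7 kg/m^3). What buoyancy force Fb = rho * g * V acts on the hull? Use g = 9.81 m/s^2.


Formula: Fb = rho * g * V
Substituting: Fb = 1025.7 * 9.81 * 9601.0
Intermediate: 1025.7 * 9.81 = 10062.117
Result: Fb = 10062.117 * 9601.0 ≈ 96606000 N (5 s.f.)

96606000 N


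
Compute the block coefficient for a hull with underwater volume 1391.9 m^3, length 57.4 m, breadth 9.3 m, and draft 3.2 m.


Formula: Cb = V / (L * B * T)
Step 1 — L * B * T = 57.4 * 9.3 * 3.2 = 1708.224 m^3
Step 2 — Cb = 1391.9 / 1708.224 ≈ 0.81482 (5 s.f.)

0.81482


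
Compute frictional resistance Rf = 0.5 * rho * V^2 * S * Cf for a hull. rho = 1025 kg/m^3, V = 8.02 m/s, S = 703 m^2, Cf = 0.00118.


Formula: Rf = 0.5 * rho * V^2 * S * Cf
Step 1 — V^2 = 8.02^2 = 64.3204
Step 2 — 0.5 * rho * V^2 = 0.5 * 1025 * 64.3204 = 32964.205
Step 3 — Rf = 32964.205 * 703 * 0.00118 ≈ 27345 N (5 s.f.)

27345 N


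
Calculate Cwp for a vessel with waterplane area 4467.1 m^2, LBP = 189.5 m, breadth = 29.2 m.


Formula: Cwp = Aw / (L * B)
Step 1 — L * B = 189.5 * 29.2 = 5533.4 m^2
Step 2 — Cwp = 4467.1 / 5533.4 ≈ 0.80730 (5 s.f.)

0.80730


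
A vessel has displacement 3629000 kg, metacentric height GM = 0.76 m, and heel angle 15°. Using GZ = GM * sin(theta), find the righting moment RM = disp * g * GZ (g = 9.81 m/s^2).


Formula: GZ = GM * sin(theta); RM = disp * g * GZ
Step 1 — GZ = 0.76 * sin(15°) = 0.76 * 0.258819 = 0.196702 m
Step 2 — RM = 3629000 * 9.81 * 0.196702 ≈ 7002700 N·m (5 s.f.)

7002700 N·m


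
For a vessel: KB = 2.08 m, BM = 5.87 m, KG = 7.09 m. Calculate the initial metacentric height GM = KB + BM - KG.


Formula: GM = KB + BM - KG
Step 1 — KM = KB + BM = 2.08 + 5.87 = 7.95 m
Step 2 — GM = KM - KG = 7.95 - 7.09 = 0.86 m

0.86 m


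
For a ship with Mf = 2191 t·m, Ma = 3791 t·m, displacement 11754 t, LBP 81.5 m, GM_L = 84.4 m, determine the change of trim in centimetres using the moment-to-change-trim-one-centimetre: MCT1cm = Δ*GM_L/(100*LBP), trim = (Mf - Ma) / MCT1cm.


Formula: net trimming moment = Mf - Ma; MCT1cm = Δ*GM_L/(100*LBP); trim = net moment / MCT1cm
Step 1 — net trimming moment = 2191 - 3791 = -1600 t·m
Step 2 — MCT1cm = 11754 * 84.4 / (100 * 81.5) = 121.7224 t·m/cm
Step 3 — trim = -1600 / 121.7224 ≈ -13.145 cm (5 s.f.)

-13.145 cm


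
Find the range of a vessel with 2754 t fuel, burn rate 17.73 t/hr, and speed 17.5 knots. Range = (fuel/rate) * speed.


Formula: endurance = fuel / rate; range = endurance * speed
Step 1 — endurance = 2754 / 17.73 = 155.3299 hours
Step 2 — range = 155.3299 * 17.5 ≈ 2718.3 nautical miles (5 s.f.)

2718.3 NM


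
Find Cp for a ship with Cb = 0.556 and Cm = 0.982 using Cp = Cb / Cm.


Formula: Cp = Cb / Cm
Substituting: Cp = 0.556 / 0.982
Result: Cp ≈ 0.56619 (5 s.f.)

0.56619


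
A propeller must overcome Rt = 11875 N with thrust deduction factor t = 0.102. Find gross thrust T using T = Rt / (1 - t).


Formula: T = Rt / (1 - t)
Step 1 — (1 - t) = 1 - 0.102 = 0.898
Step 2 — T = 11875 / 0.898 ≈ 13224 N (5 s.f.)

13224 N


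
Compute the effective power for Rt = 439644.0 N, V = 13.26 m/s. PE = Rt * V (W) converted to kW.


Formula: PE = Rt * V / 1000 (kW)
Step 1 — PE (W) = 439644.0 * 13.26 = 5829679.44 W
Step 2 — PE (kW) = 5829679.44 / 1000 ≈ 5829.7 kW (5 s.f.)

5829.7 kW


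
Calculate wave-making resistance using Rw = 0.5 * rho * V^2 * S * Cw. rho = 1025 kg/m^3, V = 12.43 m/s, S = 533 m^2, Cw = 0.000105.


Formula: Rw = 0.5 * rho * V^2 * S * Cw
Step 1 — V^2 = 12.43^2 = 154.5049
Step 2 — 0.5 * rho * V^2 = 0.5 * 1025 * 154.5049 = 79183.76125
Step 3 — Rw = 79183.76125 * 533 * 0.000105 ≈ 4431.5 N (5 s.f.)

4431.5 N


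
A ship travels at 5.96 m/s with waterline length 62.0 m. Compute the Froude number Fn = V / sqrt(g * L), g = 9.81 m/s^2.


Formula: Fn = V / sqrt(g * L)
Step 1 — g * L = 9.81 * 62.0 = 608.22
Step 2 — sqrt(g * L) = sqrt(608.22) = 24.662117
Step 3 — Fn = 5.96 / 24.662117 ≈ 0.24167 (5 s.f.)

0.24167


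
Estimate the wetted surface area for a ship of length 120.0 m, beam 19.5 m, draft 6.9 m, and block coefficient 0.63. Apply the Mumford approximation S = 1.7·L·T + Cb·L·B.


Formula: S = 1.7*L*T + V/T with V = Cb*L*B*T, i.e. S = L * (1.7*T + Cb*B)
Step 1 — 1.7*T = 1.7 * 6.9 = 11.73 m
Step 2 — Cb*B = 0.63 * 19.5 = 12.285 m
Step 3 — 1.7*T + Cb*B = 11.73 + 12.285 = 24.015 m
Step 4 — S = 120.0 * 24.015 ≈ 2881.8 m^2 (5 s.f.)

2881.8 m^2


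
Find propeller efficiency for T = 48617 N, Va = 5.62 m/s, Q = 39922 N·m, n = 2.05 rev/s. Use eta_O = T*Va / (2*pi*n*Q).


Formula: eta = T * Va / (2 * pi * n * Q)
Step 1 — numerator = T * Va = 48617 * 5.62 = 273227.54
Step 2 — 2 * pi * n = 2 * pi * 2.05 = 12.88053
Step 3 — denominator = 12.88053 * 39922 = 514216.52
Step 4 — eta = 273227.54 / 514216.52 ≈ 0.53135 (5 s.f.)

0.53135


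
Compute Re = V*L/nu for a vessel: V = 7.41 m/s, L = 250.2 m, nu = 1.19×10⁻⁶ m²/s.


Formula: Re = V * L / nu
Step 1 — V * L = 7.41 * 250.2 = 1853.982 m^2/s
Step 2 — Re = 1853.982 / 1.19e-6 = 1.56e+09

1.56e+09


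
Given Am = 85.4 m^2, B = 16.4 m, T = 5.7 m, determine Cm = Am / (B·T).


Formula: Cm = Am / (B * T)
Step 1 — B * T = 16.4 * 5.7 = 93.48 m^2
Step 2 — Cm = 85.4 / 93.48 ≈ 0.91356 (5 s.f.)

0.91356


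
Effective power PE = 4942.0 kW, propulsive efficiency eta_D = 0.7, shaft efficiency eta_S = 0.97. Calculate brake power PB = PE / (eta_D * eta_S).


Formula: PB = PE / (eta_D * eta_S)
Step 1 — combined efficiency = eta_D * eta_S = 0.7 * 0.97 = 0.679
Step 2 — PB = 4942.0 / 0.679 ≈ 7278.4 kW (5 s.f.)

7278.4 kW


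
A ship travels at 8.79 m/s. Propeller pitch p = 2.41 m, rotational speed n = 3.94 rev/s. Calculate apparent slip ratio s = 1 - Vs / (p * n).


Formula: s = 1 - Vs / (p * n)
Step 1 — p * n = 2.41 * 3.94 = 9.4954
Step 2 — Vs / (p*n) = 8.79 / 9.4954 = 0.925711 (6 d.p.)
Step 3 — s = 1 - 0.925711 = 0.074289

0.074289


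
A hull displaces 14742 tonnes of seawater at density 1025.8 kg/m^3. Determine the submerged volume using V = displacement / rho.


Formula: V = mass / rho
Step 1 — convert tonnes to kg: 14742 t * 1000 = 14742000 kg
Step 2 — V = 14742000 / 1025.8 ≈ 14371 m^3 (5 s.f.)

14371 m^3


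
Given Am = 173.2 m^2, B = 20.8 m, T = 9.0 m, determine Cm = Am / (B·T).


Formula: Cm = Am / (B * T)
Step 1 — B * T = 20.8 * 9.0 = 187.2 m^2
Step 2 — Cm = 173.2 / 187.2 ≈ 0.92521 (5 s.f.)

0.92521


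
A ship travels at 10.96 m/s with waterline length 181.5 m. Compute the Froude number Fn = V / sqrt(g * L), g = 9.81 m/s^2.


Formula: Fn = V / sqrt(g * L)
Step 1 — g * L = 9.81 * 181.5 = 1780.515
Step 2 — sqrt(g * L) = sqrt(1780.515) = 42.196149
Step 3 — Fn = 10.96 / 42.196149 ≈ 0.25974 (5 s.f.)

0.25974


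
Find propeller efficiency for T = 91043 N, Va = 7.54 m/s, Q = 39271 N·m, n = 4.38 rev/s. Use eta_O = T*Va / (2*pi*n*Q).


Formula: eta = T * Va / (2 * pi * n * Q)
Step 1 — numerator = T * Va = 91043 * 7.54 = 686464.22
Step 2 — 2 * pi * n = 2 * pi * 4.38 = 27.520352
Step 3 — denominator = 27.520352 * 39271 = 1080751.74
Step 4 — eta = 686464.22 / 1080751.74 ≈ 0.63517 (5 s.f.)

0.63517


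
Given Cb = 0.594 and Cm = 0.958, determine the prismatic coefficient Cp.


Formula: Cp = Cb / Cm
Substituting: Cp = 0.594 / 0.958
Result: Cp ≈ 0.62004 (5 s.f.)

0.62004


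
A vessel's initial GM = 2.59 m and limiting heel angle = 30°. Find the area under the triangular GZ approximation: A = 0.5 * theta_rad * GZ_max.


Formula: GZ_max = GM * sin(theta); Area = 0.5 * theta_rad * GZ_max
Step 1 — GZ_max = 2.59 * sin(30°) = 2.59 * 0.5 = 1.295 m
Step 2 — theta_rad = 30 * pi/180 = 0.523599 rad
Step 3 — Area = 0.5 * 0.523599 * 1.295 ≈ 0.33903 m·rad (5 s.f.)

0.33903 m·rad


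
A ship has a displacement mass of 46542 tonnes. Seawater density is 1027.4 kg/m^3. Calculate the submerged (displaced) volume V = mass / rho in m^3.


Formula: V = mass / rho
Step 1 — convert tonnes to kg: 46542 t * 1000 = 46542000 kg
Step 2 — V = 46542000 / 1027.4 ≈ 45301 m^3 (5 s.f.)

45301 m^3


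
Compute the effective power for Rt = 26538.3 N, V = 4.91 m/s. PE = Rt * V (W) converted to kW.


Formula: PE = Rt * V / 1000 (kW)
Step 1 — PE (W) = 26538.3 * 4.91 = 130303.053 W
Step 2 — PE (kW) = 130303.053 / 1000 ≈ 130.30 kW (5 s.f.)

130.30 kW


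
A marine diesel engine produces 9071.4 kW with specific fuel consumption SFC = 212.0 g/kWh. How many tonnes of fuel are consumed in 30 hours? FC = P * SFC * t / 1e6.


Formula: FC (tonnes) = P * SFC * t / 1,000,000
Step 1 — P * SFC * t = 9071.4 * 212.0 * 30 = 57694104.0 g
Step 2 — FC (tonnes) = 57694104.0 / 1,000,000 ≈ 57.694 tonnes (5 s.f.)

57.694 tonnes


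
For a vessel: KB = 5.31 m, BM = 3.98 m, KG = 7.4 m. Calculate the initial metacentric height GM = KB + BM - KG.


Formula: GM = KB + BM - KG
Step 1 — KM = KB + BM = 5.31 + 3.98 = 9.29 m
Step 2 — GM = KM - KG = 9.29 - 7.4 = 1.89 m

1.89 m


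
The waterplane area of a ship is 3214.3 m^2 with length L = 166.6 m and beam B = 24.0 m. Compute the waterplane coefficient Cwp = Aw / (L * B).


Formula: Cwp = Aw / (L * B)
Step 1 — L * B = 166.6 * 24.0 = 3998.4 m^2
Step 2 — Cwp = 3214.3 / 3998.4 ≈ 0.80390 (5 s.f.)

0.80390


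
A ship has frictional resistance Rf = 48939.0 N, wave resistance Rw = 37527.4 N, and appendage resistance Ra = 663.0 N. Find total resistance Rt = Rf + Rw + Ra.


Formula: Rt = Rf + Rw + Ra
Substituting: Rt = 48939.0 + 37527.4 + 663.0
Result: Rt = 87129.4 N

87129.4 N


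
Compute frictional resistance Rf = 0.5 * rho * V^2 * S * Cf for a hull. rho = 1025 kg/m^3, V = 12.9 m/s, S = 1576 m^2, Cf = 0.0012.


Formula: Rf = 0.5 * rho * V^2 * S * Cf
Step 1 — V^2 = 12.9^2 = 166.41
Step 2 — 0.5 * rho * V^2 = 0.5 * 1025 * 166.41 = 85285.125
Step 3 — Rf = 85285.125 * 1576 * 0.0012 ≈ 161290 N (5 s.f.)

161290 N


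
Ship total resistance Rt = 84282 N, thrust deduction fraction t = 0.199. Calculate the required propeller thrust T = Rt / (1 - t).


Formula: T = Rt / (1 - t)
Step 1 — (1 - t) = 1 - 0.199 = 0.801
Step 2 — T = 84282 / 0.801 ≈ 105220 N (5 s.f.)

105220 N


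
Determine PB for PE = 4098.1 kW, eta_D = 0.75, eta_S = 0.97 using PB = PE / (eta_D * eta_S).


Formula: PB = PE / (eta_D * eta_S)
Step 1 — combined efficiency = eta_D * eta_S = 0.75 * 0.97 = 0.7275
Step 2 — PB = 4098.1 / 0.7275 ≈ 5633.1 kW (5 s.f.)

5633.1 kW


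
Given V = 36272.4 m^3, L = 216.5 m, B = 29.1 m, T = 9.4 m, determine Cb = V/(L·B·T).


Formula: Cb = V / (L * B * T)
Step 1 — L * B * T = 216.5 * 29.1 * 9.4 = 59221.41 m^3
Step 2 — Cb = 36272.4 / 59221.41 ≈ 0.61249 (5 s.f.)

0.61249


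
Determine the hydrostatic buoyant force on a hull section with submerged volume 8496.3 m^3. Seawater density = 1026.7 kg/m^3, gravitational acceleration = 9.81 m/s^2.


Formula: Fb = rho * g * V
Substituting: Fb = 1026.7 * 9.81 * 8496.3
Intermediate: 1026.7 * 9.81 = 10071.927
Result: Fb = 10071.927 * 8496.3 ≈ 85574000 N (5 s.f.)

85574000 N


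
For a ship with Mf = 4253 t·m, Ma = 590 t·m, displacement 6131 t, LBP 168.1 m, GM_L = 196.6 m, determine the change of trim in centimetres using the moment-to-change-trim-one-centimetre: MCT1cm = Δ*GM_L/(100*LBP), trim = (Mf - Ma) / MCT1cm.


Formula: net trimming moment = Mf - Ma; MCT1cm = Δ*GM_L/(100*LBP); trim = net moment / MCT1cm
Step 1 — net trimming moment = 4253 - 590 = 3663 t·m
Step 2 — MCT1cm = 6131 * 196.6 / (100 * 168.1) = 71.7046 t·m/cm
Step 3 — trim = 3663 / 71.7046 ≈ 51.085 cm (5 s.f.)

51.085 cm


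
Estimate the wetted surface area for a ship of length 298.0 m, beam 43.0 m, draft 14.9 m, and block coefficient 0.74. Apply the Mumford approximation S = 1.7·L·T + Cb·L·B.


Formula: S = 1.7*L*T + V/T with V = Cb*L*B*T, i.e. S = L * (1.7*T + Cb*B)
Step 1 — 1.7*T = 1.7 * 14.9 = 25.33 m
Step 2 — Cb*B = 0.74 * 43.0 = 31.82 m
Step 3 — 1.7*T + Cb*B = 25.33 + 31.82 = 57.15 m
Step 4 — S = 298.0 * 57.15 ≈ 17031 m^2 (5 s.f.)

17031 m^2


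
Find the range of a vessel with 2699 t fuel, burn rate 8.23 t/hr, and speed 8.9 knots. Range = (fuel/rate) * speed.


Formula: endurance = fuel / rate; range = endurance * speed
Step 1 — endurance = 2699 / 8.23 = 327.9465 hours
Step 2 — range = 327.9465 * 8.9 ≈ 2918.7 nautical miles (5 s.f.)

2918.7 NM


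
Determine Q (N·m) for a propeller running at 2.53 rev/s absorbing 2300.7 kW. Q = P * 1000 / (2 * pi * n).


Formula: Q = P_W / (2 * pi * n)
Step 1 — P_W = 2300.7 kW * 1000 = 2300700.0 W
Step 2 — 2 * pi * n = 2 * pi * 2.53 = 15.896459
Step 3 — Q = 2300700.0 / 15.896459 ≈ 144730 N·m (5 s.f.)

144730 N·m


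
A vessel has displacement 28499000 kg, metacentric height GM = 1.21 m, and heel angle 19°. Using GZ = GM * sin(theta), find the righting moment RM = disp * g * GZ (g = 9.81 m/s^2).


Formula: GZ = GM * sin(theta); RM = disp * g * GZ
Step 1 — GZ = 1.21 * sin(19°) = 1.21 * 0.325568 = 0.393937 m
Step 2 — RM = 28499000 * 9.81 * 0.393937 ≈ 110140000 N·m (5 s.f.)

110140000 N·m


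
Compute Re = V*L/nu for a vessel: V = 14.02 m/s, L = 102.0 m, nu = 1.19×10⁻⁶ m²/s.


Formula: Re = V * L / nu
Step 1 — V * L = 14.02 * 102.0 = 1430.04 m^2/s
Step 2 — Re = 1430.04 / 1.19e-6 = 1.20e+09

1.20e+09


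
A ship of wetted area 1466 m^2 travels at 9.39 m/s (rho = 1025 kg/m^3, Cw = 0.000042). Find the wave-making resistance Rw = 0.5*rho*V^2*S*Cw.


Formula: Rw = 0.5 * rho * V^2 * S * Cw
Step 1 — V^2 = 9.39^2 = 88.1721
Step 2 — 0.5 * rho * V^2 = 0.5 * 1025 * 88.1721 = 45188.20125
Step 3 — Rw = 45188.20125 * 1466 * 0.000042 ≈ 2782.3 N (5 s.f.)

2782.3 N


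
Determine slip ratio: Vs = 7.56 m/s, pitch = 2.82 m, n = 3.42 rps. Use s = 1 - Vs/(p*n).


Formula: s = 1 - Vs / (p * n)
Step 1 — p * n = 2.82 * 3.42 = 9.6444
Step 2 — Vs / (p*n) = 7.56 / 9.6444 = 0.783875 (6 d.p.)
Step 3 — s = 1 - 0.783875 = 0.216125

0.216125


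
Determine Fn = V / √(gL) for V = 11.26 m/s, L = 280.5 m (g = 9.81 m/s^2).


Formula: Fn = V / sqrt(g * L)
Step 1 — g * L = 9.81 * 280.5 = 2751.705
Step 2 — sqrt(g * L) = sqrt(2751.705) = 52.456696
Step 3 — Fn = 11.26 / 52.456696 ≈ 0.21465 (5 s.f.)

0.21465


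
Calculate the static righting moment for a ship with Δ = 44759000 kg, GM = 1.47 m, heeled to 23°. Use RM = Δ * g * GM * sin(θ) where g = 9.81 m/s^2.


Formula: GZ = GM * sin(theta); RM = disp * g * GZ
Step 1 — GZ = 1.47 * sin(23°) = 1.47 * 0.390731 = 0.574375 m
Step 2 — RM = 44759000 * 9.81 * 0.574375 ≈ 252200000 N·m (5 s.f.)

252200000 N·m


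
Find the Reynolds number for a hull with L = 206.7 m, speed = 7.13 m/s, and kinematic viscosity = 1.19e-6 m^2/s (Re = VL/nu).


Formula: Re = V * L / nu
Step 1 — V * L = 7.13 * 206.7 = 1473.771 m^2/s
Step 2 — Re = 1473.771 / 1.19e-6 = 1.24e+09

1.24e+09


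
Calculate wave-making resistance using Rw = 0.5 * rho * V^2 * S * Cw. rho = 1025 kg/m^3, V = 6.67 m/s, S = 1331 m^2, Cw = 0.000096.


Formula: Rw = 0.5 * rho * V^2 * S * Cw
Step 1 — V^2 = 6.67^2 = 44.4889
Step 2 — 0.5 * rho * V^2 = 0.5 * 1025 * 44.4889 = 22800.56125
Step 3 — Rw = 22800.56125 * 1331 * 0.000096 ≈ 2913.4 N (5 s.f.)

2913.4 N


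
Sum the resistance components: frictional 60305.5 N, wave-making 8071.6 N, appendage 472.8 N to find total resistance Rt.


Formula: Rt = Rf + Rw + Ra
Substituting: Rt = 60305.5 + 8071.6 + 472.8
Result: Rt = 68849.9 N

68849.9 N


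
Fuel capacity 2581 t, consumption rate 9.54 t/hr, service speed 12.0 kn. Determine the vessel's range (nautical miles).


Formula: endurance = fuel / rate; range = endurance * speed
Step 1 — endurance = 2581 / 9.54 = 270.5451 hours
Step 2 — range = 270.5451 * 12.0 ≈ 3246.5 nautical miles (5 s.f.)

3246.5 NM


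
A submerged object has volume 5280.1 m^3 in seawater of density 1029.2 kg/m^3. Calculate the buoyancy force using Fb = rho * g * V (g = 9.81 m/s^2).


Formula: Fb = rho * g * V
Substituting: Fb = 1029.2 * 9.81 * 5280.1
Intermediate: 1029.2 * 9.81 = 10096.452
Result: Fb = 10096.452 * 5280.1 ≈ 53310000 N (5 s.f.)

53310000 N


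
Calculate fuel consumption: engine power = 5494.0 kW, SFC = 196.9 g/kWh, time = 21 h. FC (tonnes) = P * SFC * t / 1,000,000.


Formula: FC (tonnes) = P * SFC * t / 1,000,000
Step 1 — P * SFC * t = 5494.0 * 196.9 * 21 = 22717140.6 g
Step 2 — FC (tonnes) = 22717140.6 / 1,000,000 ≈ 22.717 tonnes (5 s.f.)

22.717 tonnes


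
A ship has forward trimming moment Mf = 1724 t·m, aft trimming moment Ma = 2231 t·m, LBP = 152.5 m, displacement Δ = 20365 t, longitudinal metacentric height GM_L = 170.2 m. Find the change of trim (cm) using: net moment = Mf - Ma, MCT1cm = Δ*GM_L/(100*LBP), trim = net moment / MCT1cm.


Formula: net trimming moment = Mf - Ma; MCT1cm = Δ*GM_L/(100*LBP); trim = net moment / MCT1cm
Step 1 — net trimming moment = 1724 - 2231 = -507 t·m
Step 2 — MCT1cm = 20365 * 170.2 / (100 * 152.5) = 227.2868 t·m/cm
Step 3 — trim = -507 / 227.2868 ≈ -2.2307 cm (5 s.f.)

-2.2307 cm


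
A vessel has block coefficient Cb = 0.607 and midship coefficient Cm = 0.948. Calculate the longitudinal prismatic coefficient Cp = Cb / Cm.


Formula: Cp = Cb / Cm
Substituting: Cp = 0.607 / 0.948
Result: Cp ≈ 0.64030 (5 s.f.)

0.64030


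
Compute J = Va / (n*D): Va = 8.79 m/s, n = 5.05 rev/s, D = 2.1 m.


Formula: J = Va / (n * D)
Step 1 — n * D = 5.05 * 2.1 = 10.605
Step 2 — J = 8.79 / 10.605 ≈ 0.82885 (5 s.f.)

0.82885


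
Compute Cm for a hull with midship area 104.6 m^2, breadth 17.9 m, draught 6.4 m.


Formula: Cm = Am / (B * T)
Step 1 — B * T = 17.9 * 6.4 = 114.56 m^2
Step 2 — Cm = 104.6 / 114.56 ≈ 0.91306 (5 s.f.)

0.91306


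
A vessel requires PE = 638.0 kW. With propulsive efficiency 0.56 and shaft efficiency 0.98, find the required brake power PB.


Formula: PB = PE / (eta_D * eta_S)
Step 1 — combined efficiency = eta_D * eta_S = 0.56 * 0.98 = 0.5488
Step 2 — PB = 638.0 / 0.5488 ≈ 1162.5 kW (5 s.f.)

1162.5 kW
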